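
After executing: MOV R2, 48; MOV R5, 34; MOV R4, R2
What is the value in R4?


Register state trace:
  MOV R2, 48  → R2 = 48
  MOV R5, 34  → R5 = 34
  MOV R4, R2  → R4 = 48
Final: R4 = 48

48


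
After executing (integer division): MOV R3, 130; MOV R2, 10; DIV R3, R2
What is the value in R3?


Register state trace:
  MOV R3, 130  → R3 = 130
  MOV R2, 10  → R2 = 10
  DIV R3, R2  → R3 = 130 // 10 = 13
Final: R3 = 13

13


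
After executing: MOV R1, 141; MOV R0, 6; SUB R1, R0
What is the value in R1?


Register state trace:
  MOV R1, 141  → R1 = 141
  MOV R0, 6  → R0 = 6
  SUB R1, R0  → R1 = 141 - 6 = 135
Final: R1 = 135

135


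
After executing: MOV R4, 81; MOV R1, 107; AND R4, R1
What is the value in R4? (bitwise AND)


Register state trace:
  MOV R4, 81  → R4 = 81 (0b01010001)
  MOV R1, 107  → R1 = 107 (0b01101011)
  AND R4, R1  → R4 = 81 AND 107 = 65 (0b01000001)
Final: R4 = 65

65


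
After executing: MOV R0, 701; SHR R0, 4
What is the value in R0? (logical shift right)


Register state trace:
  MOV R0, 701  → R0 = 701
  SHR R0, 4  → R0 = 701 >> 4 = 701 // 2^4 = 43
Final: R0 = 43

43


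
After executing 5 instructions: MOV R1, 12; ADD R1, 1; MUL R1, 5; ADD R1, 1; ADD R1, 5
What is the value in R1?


Register state trace:
  MOV R1, 12  → R1 = 12
  ADD R1, 1  → R1 = 12 + 1 = 13
  MUL R1, 5  → R1 = 13 * 5 = 65
  ADD R1, 1  → R1 = 65 + 1 = 66
  ADD R1, 5  → R1 = 66 + 5 = 71
Final: R1 = 71

71


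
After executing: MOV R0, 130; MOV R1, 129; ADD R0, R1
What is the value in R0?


Register state trace:
  MOV R0, 130  → R0 = 130
  MOV R1, 129  → R1 = 129
  ADD R0, R1  → R0 = 130 + 129 = 259
Final: R0 = 259

259


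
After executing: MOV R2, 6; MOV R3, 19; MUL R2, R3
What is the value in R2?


Register state trace:
  MOV R2, 6  → R2 = 6
  MOV R3, 19  → R3 = 19
  MUL R2, R3  → R2 = 6 * 19 = 114
Final: R2 = 114

114


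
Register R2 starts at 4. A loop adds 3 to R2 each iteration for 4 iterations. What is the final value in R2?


Starting value: R2 = 4
  Iter 1: R2 = 4 + 3 = 7
  Iter 2: R2 = 7 + 3 = 10
  Iter 3: R2 = 10 + 3 = 13
  Iter 4: R2 = 13 + 3 = 16
Final: R2 = 16

16


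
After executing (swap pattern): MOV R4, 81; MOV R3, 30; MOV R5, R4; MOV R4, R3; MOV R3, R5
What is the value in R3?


Register state trace (swap pattern):
  MOV R4, 81  → R4 = 81
  MOV R3, 30  → R3 = 30
  MOV R5, R4  → R5 = 81  (save R4)
  MOV R4, R3  → R4 = 30  (R4 gets R3's value)
  MOV R3, R5  → R3 = 81  (R3 gets saved value)
Final: R3 = 81

81


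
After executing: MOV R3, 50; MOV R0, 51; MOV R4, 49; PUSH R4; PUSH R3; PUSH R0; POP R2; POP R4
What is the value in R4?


Stack trace (top is rightmost):
  MOV R3, 50  → R3 = 50
  MOV R0, 51  → R0 = 51
  MOV R4, 49  → R4 = 49
  PUSH R4  → stack: [49]
  PUSH R3  → stack: [49, 50]
  PUSH R0  → stack: [49, 50, 51]
  POP R2  → R2 = 51, stack: [49, 50]
  POP R4  → R4 = 50, stack: [49]
Final: R4 = 50

50


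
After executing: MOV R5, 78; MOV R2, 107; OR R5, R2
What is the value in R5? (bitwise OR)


Register state trace:
  MOV R5, 78  → R5 = 78 (0b01001110)
  MOV R2, 107  → R2 = 107 (0b01101011)
  OR R5, R2   → R5 = 78 OR 107 = 111 (0b01101111)
Final: R5 = 111

111


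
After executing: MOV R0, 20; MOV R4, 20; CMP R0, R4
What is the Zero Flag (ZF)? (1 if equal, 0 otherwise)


Register state trace:
  MOV R0, 20  → R0 = 20
  MOV R4, 20  → R4 = 20
  CMP R0, R4  → computes 20 - 20 = 0
  Result is zero, so values are equal
ZF = 1

1


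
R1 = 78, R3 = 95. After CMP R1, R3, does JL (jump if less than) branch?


Trace:
  R1 = 78, R3 = 95
  CMP R1, R3  → compares 78 vs 95
  JL checks: is 78 less than 95?
  78 < 95, so condition is true
Branch taken: Yes

Yes


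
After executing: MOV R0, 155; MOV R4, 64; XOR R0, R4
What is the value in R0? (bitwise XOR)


Register state trace:
  MOV R0, 155  → R0 = 155 (0b10011011)
  MOV R4, 64  → R4 = 64 (0b01000000)
  XOR R0, R4  → R0 = 155 XOR 64 = 219 (0b11011011)
Final: R0 = 219

219


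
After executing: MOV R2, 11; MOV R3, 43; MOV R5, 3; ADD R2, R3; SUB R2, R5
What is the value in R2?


Register state trace:
  MOV R2, 11  → R2 = 11
  MOV R3, 43  → R3 = 43
  MOV R5, 3  → R5 = 3
  ADD R2, R3  → R2 = 11 + 43 = 54
  SUB R2, R5  → R2 = 54 - 3 = 51
Final: R2 = 51

51


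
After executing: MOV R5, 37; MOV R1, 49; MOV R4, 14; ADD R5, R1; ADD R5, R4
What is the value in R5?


Register state trace:
  MOV R5, 37  → R5 = 37
  MOV R1, 49  → R1 = 49
  MOV R4, 14  → R4 = 14
  ADD R5, R1  → R5 = 37 + 49 = 86
  ADD R5, R4  → R5 = 86 + 14 = 100
Final: R5 = 100

100


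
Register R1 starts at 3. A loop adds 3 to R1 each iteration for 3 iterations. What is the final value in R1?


Starting value: R1 = 3
  Iter 1: R1 = 3 + 3 = 6
  Iter 2: R1 = 6 + 3 = 9
  Iter 3: R1 = 9 + 3 = 12
Final: R1 = 12

12


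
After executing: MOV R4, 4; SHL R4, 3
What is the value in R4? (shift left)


Register state trace:
  MOV R4, 4  → R4 = 4
  SHL R4, 3  → R4 = 4 << 3 = 4 * 2^3 = 32
Final: R4 = 32

32


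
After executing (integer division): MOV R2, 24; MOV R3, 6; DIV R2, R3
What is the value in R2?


Register state trace:
  MOV R2, 24  → R2 = 24
  MOV R3, 6  → R3 = 6
  DIV R2, R3  → R2 = 24 // 6 = 4
Final: R2 = 4

4


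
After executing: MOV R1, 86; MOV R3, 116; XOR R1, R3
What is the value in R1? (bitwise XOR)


Register state trace:
  MOV R1, 86  → R1 = 86 (0b01010110)
  MOV R3, 116  → R3 = 116 (0b01110100)
  XOR R1, R3  → R1 = 86 XOR 116 = 34 (0b00100010)
Final: R1 = 34

34


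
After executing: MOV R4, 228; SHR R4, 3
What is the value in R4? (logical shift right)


Register state trace:
  MOV R4, 228  → R4 = 228
  SHR R4, 3  → R4 = 228 >> 3 = 228 // 2^3 = 28
Final: R4 = 28

28


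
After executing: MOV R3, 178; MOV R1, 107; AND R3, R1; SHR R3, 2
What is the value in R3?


Register state trace:
  MOV R3, 178  → R3 = 178 (0b10110010)
  MOV R1, 107  → R1 = 107 (0b01101011)
  AND R3, R1  → R3 = 178 AND 107 = 34 (0b00100010)
  SHR R3, 2  → R3 = 34 >> 2 = 8
Final: R3 = 8

8


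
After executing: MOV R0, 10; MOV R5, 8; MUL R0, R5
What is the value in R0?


Register state trace:
  MOV R0, 10  → R0 = 10
  MOV R5, 8  → R5 = 8
  MUL R0, R5  → R0 = 10 * 8 = 80
Final: R0 = 80

80


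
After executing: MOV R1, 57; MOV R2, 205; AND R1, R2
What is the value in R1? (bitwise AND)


Register state trace:
  MOV R1, 57  → R1 = 57 (0b00111001)
  MOV R2, 205  → R2 = 205 (0b11001101)
  AND R1, R2  → R1 = 57 AND 205 = 9 (0b00001001)
Final: R1 = 9

9


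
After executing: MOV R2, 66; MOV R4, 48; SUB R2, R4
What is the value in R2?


Register state trace:
  MOV R2, 66  → R2 = 66
  MOV R4, 48  → R4 = 48
  SUB R2, R4  → R2 = 66 - 48 = 18
Final: R2 = 18

18


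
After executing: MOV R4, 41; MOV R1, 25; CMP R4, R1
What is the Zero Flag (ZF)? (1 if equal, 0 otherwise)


Register state trace:
  MOV R4, 41  → R4 = 41
  MOV R1, 25  → R1 = 25
  CMP R4, R1  → computes 41 - 25 = 16
  Result is nonzero, so values are not equal
ZF = 0

0


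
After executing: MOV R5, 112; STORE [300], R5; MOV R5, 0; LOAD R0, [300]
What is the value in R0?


Register and memory trace:
  MOV R5, 112  → R5 = 112
  STORE [300], R5  → mem[300] = 112
  MOV R5, 0  → R5 = 0
  LOAD R0, [300]  → R0 = mem[300] = 112
Final: R0 = 112

112


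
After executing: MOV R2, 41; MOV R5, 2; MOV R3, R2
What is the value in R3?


Register state trace:
  MOV R2, 41  → R2 = 41
  MOV R5, 2  → R5 = 2
  MOV R3, R2  → R3 = 41
Final: R3 = 41

41


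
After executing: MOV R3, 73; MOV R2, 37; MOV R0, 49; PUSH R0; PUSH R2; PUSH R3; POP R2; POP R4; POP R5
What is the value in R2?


Stack trace (top is rightmost):
  MOV R3, 73  → R3 = 73
  MOV R2, 37  → R2 = 37
  MOV R0, 49  → R0 = 49
  PUSH R0  → stack: [49]
  PUSH R2  → stack: [49, 37]
  PUSH R3  → stack: [49, 37, 73]
  POP R2  → R2 = 73, stack: [49, 37]
  POP R4  → R4 = 37, stack: [49]
  POP R5  → R5 = 49, stack: []
Final: R2 = 73

73


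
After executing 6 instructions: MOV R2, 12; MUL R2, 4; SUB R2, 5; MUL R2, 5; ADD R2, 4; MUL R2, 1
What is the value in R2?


Register state trace:
  MOV R2, 12  → R2 = 12
  MUL R2, 4  → R2 = 12 * 4 = 48
  SUB R2, 5  → R2 = 48 - 5 = 43
  MUL R2, 5  → R2 = 43 * 5 = 215
  ADD R2, 4  → R2 = 215 + 4 = 219
  MUL R2, 1  → R2 = 219 * 1 = 219
Final: R2 = 219

219


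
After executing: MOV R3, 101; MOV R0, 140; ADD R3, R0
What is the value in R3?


Register state trace:
  MOV R3, 101  → R3 = 101
  MOV R0, 140  → R0 = 140
  ADD R3, R0  → R3 = 101 + 140 = 241
Final: R3 = 241

241


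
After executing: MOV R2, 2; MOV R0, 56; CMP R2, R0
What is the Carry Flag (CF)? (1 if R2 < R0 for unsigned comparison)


Register state trace:
  MOV R2, 2  → R2 = 2
  MOV R0, 56  → R0 = 56
  CMP R2, R0  → unsigned 2 - 56: borrow occurs
  2 < 56, so CF = 1
CF = 1

1


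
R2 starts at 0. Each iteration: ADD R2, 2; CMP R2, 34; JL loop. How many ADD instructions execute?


Loop trace (R2 starts at 0, target 34, step 2):
  ADD #1: R2 = 0 + 2 = 2  → 2 < 34, loop
  ADD #2: R2 = 2 + 2 = 4  → 4 < 34, loop
  ADD #3: R2 = 4 + 2 = 6  → 6 < 34, loop
  ADD #4: R2 = 6 + 2 = 8  → 8 < 34, loop
  ADD #5: R2 = 8 + 2 = 10  → 10 < 34, loop
  ADD #6: R2 = 10 + 2 = 12  → 12 < 34, loop
  ADD #7: R2 = 12 + 2 = 14  → 14 < 34, loop
  ADD #8: R2 = 14 + 2 = 16  → 16 < 34, loop
  ADD #9: R2 = 16 + 2 = 18  → 18 < 34, loop
  ADD #10: R2 = 18 + 2 = 20  → 20 < 34, loop
  ADD #11: R2 = 20 + 2 = 22  → 22 < 34, loop
  ADD #12: R2 = 22 + 2 = 24  → 24 < 34, loop
  ADD #13: R2 = 24 + 2 = 26  → 26 < 34, loop
  ADD #14: R2 = 26 + 2 = 28  → 28 < 34, loop
  ADD #15: R2 = 28 + 2 = 30  → 30 < 34, loop
  ADD #16: R2 = 30 + 2 = 32  → 32 < 34, loop
  ADD #17: R2 = 32 + 2 = 34  → 34 >= 34, exit
Total ADD instructions: 17

17


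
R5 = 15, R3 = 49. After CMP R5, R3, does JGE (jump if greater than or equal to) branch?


Trace:
  R5 = 15, R3 = 49
  CMP R5, R3  → compares 15 vs 49
  JGE checks: is 15 greater than or equal to 49?
  15 < 49, so condition is false
Branch taken: No

No


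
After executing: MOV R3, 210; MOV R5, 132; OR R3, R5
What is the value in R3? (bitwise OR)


Register state trace:
  MOV R3, 210  → R3 = 210 (0b11010010)
  MOV R5, 132  → R5 = 132 (0b10000100)
  OR R3, R5   → R3 = 210 OR 132 = 214 (0b11010110)
Final: R3 = 214

214


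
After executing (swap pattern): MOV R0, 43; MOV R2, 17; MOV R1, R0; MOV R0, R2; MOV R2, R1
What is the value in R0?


Register state trace (swap pattern):
  MOV R0, 43  → R0 = 43
  MOV R2, 17  → R2 = 17
  MOV R1, R0  → R1 = 43  (save R0)
  MOV R0, R2  → R0 = 17  (R0 gets R2's value)
  MOV R2, R1  → R2 = 43  (R2 gets saved value)
Final: R0 = 17

17


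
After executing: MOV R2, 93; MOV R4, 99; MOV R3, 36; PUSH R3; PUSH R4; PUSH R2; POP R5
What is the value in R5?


Stack trace (top is rightmost):
  MOV R2, 93  → R2 = 93
  MOV R4, 99  → R4 = 99
  MOV R3, 36  → R3 = 36
  PUSH R3  → stack: [36]
  PUSH R4  → stack: [36, 99]
  PUSH R2  → stack: [36, 99, 93]
  POP R5  → R5 = 93, stack: [36, 99]
Final: R5 = 93

93


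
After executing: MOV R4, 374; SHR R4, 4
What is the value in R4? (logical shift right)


Register state trace:
  MOV R4, 374  → R4 = 374
  SHR R4, 4  → R4 = 374 >> 4 = 374 // 2^4 = 23
Final: R4 = 23

23


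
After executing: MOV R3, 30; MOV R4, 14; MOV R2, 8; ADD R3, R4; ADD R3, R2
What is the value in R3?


Register state trace:
  MOV R3, 30  → R3 = 30
  MOV R4, 14  → R4 = 14
  MOV R2, 8  → R2 = 8
  ADD R3, R4  → R3 = 30 + 14 = 44
  ADD R3, R2  → R3 = 44 + 8 = 52
Final: R3 = 52

52


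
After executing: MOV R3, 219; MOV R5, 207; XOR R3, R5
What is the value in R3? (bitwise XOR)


Register state trace:
  MOV R3, 219  → R3 = 219 (0b11011011)
  MOV R5, 207  → R5 = 207 (0b11001111)
  XOR R3, R5  → R3 = 219 XOR 207 = 20 (0b00010100)
Final: R3 = 20

20


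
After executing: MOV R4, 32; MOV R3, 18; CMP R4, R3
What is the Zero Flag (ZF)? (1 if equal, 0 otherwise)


Register state trace:
  MOV R4, 32  → R4 = 32
  MOV R3, 18  → R3 = 18
  CMP R4, R3  → computes 32 - 18 = 14
  Result is nonzero, so values are not equal
ZF = 0

0


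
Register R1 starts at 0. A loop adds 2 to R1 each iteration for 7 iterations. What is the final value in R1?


Starting value: R1 = 0
  Iter 1: R1 = 0 + 2 = 2
  Iter 2: R1 = 2 + 2 = 4
  Iter 3: R1 = 4 + 2 = 6
  Iter 4: R1 = 6 + 2 = 8
  Iter 5: R1 = 8 + 2 = 10
  Iter 6: R1 = 10 + 2 = 12
  Iter 7: R1 = 12 + 2 = 14
Final: R1 = 14

14


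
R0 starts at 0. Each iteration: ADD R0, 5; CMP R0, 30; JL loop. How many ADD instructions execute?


Loop trace (R0 starts at 0, target 30, step 5):
  ADD #1: R0 = 0 + 5 = 5  → 5 < 30, loop
  ADD #2: R0 = 5 + 5 = 10  → 10 < 30, loop
  ADD #3: R0 = 10 + 5 = 15  → 15 < 30, loop
  ADD #4: R0 = 15 + 5 = 20  → 20 < 30, loop
  ADD #5: R0 = 20 + 5 = 25  → 25 < 30, loop
  ADD #6: R0 = 25 + 5 = 30  → 30 >= 30, exit
Total ADD instructions: 6

6


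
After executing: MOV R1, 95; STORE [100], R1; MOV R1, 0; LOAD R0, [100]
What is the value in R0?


Register and memory trace:
  MOV R1, 95  → R1 = 95
  STORE [100], R1  → mem[100] = 95
  MOV R1, 0  → R1 = 0
  LOAD R0, [100]  → R0 = mem[100] = 95
Final: R0 = 95

95


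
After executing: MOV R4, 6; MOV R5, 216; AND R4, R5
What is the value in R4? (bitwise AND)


Register state trace:
  MOV R4, 6  → R4 = 6 (0b00000110)
  MOV R5, 216  → R5 = 216 (0b11011000)
  AND R4, R5  → R4 = 6 AND 216 = 0 (0b00000000)
Final: R4 = 0

0


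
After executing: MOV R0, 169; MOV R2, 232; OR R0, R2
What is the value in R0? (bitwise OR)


Register state trace:
  MOV R0, 169  → R0 = 169 (0b10101001)
  MOV R2, 232  → R2 = 232 (0b11101000)
  OR R0, R2   → R0 = 169 OR 232 = 233 (0b11101001)
Final: R0 = 233

233


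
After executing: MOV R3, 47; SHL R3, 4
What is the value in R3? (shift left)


Register state trace:
  MOV R3, 47  → R3 = 47
  SHL R3, 4  → R3 = 47 << 4 = 47 * 2^4 = 752
Final: R3 = 752

752


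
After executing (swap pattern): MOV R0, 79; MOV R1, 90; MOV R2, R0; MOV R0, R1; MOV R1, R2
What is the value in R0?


Register state trace (swap pattern):
  MOV R0, 79  → R0 = 79
  MOV R1, 90  → R1 = 90
  MOV R2, R0  → R2 = 79  (save R0)
  MOV R0, R1  → R0 = 90  (R0 gets R1's value)
  MOV R1, R2  → R1 = 79  (R1 gets saved value)
Final: R0 = 90

90


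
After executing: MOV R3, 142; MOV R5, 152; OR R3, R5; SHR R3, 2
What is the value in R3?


Register state trace:
  MOV R3, 142  → R3 = 142 (0b10001110)
  MOV R5, 152  → R5 = 152 (0b10011000)
  OR R3, R5  → R3 = 142 OR 152 = 158 (0b10011110)
  SHR R3, 2  → R3 = 158 >> 2 = 39
Final: R3 = 39

39


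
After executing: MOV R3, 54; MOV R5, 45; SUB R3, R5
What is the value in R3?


Register state trace:
  MOV R3, 54  → R3 = 54
  MOV R5, 45  → R5 = 45
  SUB R3, R5  → R3 = 54 - 45 = 9
Final: R3 = 9

9


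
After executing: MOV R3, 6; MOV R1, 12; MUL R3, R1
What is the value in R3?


Register state trace:
  MOV R3, 6  → R3 = 6
  MOV R1, 12  → R1 = 12
  MUL R3, R1  → R3 = 6 * 12 = 72
Final: R3 = 72

72


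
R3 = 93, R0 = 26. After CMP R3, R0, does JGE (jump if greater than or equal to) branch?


Trace:
  R3 = 93, R0 = 26
  CMP R3, R0  → compares 93 vs 26
  JGE checks: is 93 greater than or equal to 26?
  93 > 26, so condition is true
Branch taken: Yes

Yes


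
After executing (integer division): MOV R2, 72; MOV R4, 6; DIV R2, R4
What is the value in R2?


Register state trace:
  MOV R2, 72  → R2 = 72
  MOV R4, 6  → R4 = 6
  DIV R2, R4  → R2 = 72 // 6 = 12
Final: R2 = 12

12


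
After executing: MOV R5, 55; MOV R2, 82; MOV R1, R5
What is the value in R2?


Register state trace:
  MOV R5, 55  → R5 = 55
  MOV R2, 82  → R2 = 82
  MOV R1, R5  → R1 = 55
Final: R2 = 82

82


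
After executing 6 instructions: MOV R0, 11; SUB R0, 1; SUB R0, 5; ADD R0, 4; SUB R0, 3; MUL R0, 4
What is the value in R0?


Register state trace:
  MOV R0, 11  → R0 = 11
  SUB R0, 1  → R0 = 11 - 1 = 10
  SUB R0, 5  → R0 = 10 - 5 = 5
  ADD R0, 4  → R0 = 5 + 4 = 9
  SUB R0, 3  → R0 = 9 - 3 = 6
  MUL R0, 4  → R0 = 6 * 4 = 24
Final: R0 = 24

24


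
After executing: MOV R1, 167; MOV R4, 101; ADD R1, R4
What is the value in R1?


Register state trace:
  MOV R1, 167  → R1 = 167
  MOV R4, 101  → R4 = 101
  ADD R1, R4  → R1 = 167 + 101 = 268
Final: R1 = 268

268


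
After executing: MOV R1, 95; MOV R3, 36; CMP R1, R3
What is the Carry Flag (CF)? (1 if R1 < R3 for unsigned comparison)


Register state trace:
  MOV R1, 95  → R1 = 95
  MOV R3, 36  → R3 = 36
  CMP R1, R3  → unsigned 95 - 36: no borrow
  95 >= 36, so CF = 0
CF = 0

0


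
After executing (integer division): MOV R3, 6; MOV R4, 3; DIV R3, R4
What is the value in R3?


Register state trace:
  MOV R3, 6  → R3 = 6
  MOV R4, 3  → R4 = 3
  DIV R3, R4  → R3 = 6 // 3 = 2
Final: R3 = 2

2


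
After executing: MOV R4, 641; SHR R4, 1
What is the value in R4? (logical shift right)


Register state trace:
  MOV R4, 641  → R4 = 641
  SHR R4, 1  → R4 = 641 >> 1 = 641 // 2^1 = 320
Final: R4 = 320

320


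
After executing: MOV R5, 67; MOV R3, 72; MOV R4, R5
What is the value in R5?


Register state trace:
  MOV R5, 67  → R5 = 67
  MOV R3, 72  → R3 = 72
  MOV R4, R5  → R4 = 67
Final: R5 = 67

67


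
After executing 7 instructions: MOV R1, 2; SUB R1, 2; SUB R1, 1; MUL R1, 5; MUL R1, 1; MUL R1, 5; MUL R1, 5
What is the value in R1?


Register state trace:
  MOV R1, 2  → R1 = 2
  SUB R1, 2  → R1 = 2 - 2 = 0
  SUB R1, 1  → R1 = 0 - 1 = -1
  MUL R1, 5  → R1 = -1 * 5 = -5
  MUL R1, 1  → R1 = -5 * 1 = -5
  MUL R1, 5  → R1 = -5 * 5 = -25
  MUL R1, 5  → R1 = -25 * 5 = -125
Final: R1 = -125

-125


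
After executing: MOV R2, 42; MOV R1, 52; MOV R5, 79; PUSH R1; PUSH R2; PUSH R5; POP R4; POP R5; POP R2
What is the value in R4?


Stack trace (top is rightmost):
  MOV R2, 42  → R2 = 42
  MOV R1, 52  → R1 = 52
  MOV R5, 79  → R5 = 79
  PUSH R1  → stack: [52]
  PUSH R2  → stack: [52, 42]
  PUSH R5  → stack: [52, 42, 79]
  POP R4  → R4 = 79, stack: [52, 42]
  POP R5  → R5 = 42, stack: [52]
  POP R2  → R2 = 52, stack: []
Final: R4 = 79

79


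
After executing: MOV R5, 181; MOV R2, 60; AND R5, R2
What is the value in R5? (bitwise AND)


Register state trace:
  MOV R5, 181  → R5 = 181 (0b10110101)
  MOV R2, 60  → R2 = 60 (0b00111100)
  AND R5, R2  → R5 = 181 AND 60 = 52 (0b00110100)
Final: R5 = 52

52


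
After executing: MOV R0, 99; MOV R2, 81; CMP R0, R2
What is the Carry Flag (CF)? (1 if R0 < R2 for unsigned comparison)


Register state trace:
  MOV R0, 99  → R0 = 99
  MOV R2, 81  → R2 = 81
  CMP R0, R2  → unsigned 99 - 81: no borrow
  99 >= 81, so CF = 0
CF = 0

0


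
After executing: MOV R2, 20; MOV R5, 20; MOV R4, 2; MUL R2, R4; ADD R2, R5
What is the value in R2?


Register state trace:
  MOV R2, 20  → R2 = 20
  MOV R5, 20  → R5 = 20
  MOV R4, 2  → R4 = 2
  MUL R2, R4  → R2 = 20 * 2 = 40
  ADD R2, R5  → R2 = 40 + 20 = 60
Final: R2 = 60

60


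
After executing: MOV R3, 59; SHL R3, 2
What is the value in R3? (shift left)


Register state trace:
  MOV R3, 59  → R3 = 59
  SHL R3, 2  → R3 = 59 << 2 = 59 * 2^2 = 236
Final: R3 = 236

236


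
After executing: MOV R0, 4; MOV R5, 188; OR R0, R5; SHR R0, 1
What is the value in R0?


Register state trace:
  MOV R0, 4  → R0 = 4 (0b00000100)
  MOV R5, 188  → R5 = 188 (0b10111100)
  OR R0, R5  → R0 = 4 OR 188 = 188 (0b10111100)
  SHR R0, 1  → R0 = 188 >> 1 = 94
Final: R0 = 94

94


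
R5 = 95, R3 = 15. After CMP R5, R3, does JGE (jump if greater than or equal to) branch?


Trace:
  R5 = 95, R3 = 15
  CMP R5, R3  → compares 95 vs 15
  JGE checks: is 95 greater than or equal to 15?
  95 > 15, so condition is true
Branch taken: Yes

Yes


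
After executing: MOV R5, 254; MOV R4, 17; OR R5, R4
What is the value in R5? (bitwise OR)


Register state trace:
  MOV R5, 254  → R5 = 254 (0b11111110)
  MOV R4, 17  → R4 = 17 (0b00010001)
  OR R5, R4   → R5 = 254 OR 17 = 255 (0b11111111)
Final: R5 = 255

255


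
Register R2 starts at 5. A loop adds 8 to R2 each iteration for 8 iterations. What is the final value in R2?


Starting value: R2 = 5
  Iter 1: R2 = 5 + 8 = 13
  Iter 2: R2 = 13 + 8 = 21
  Iter 3: R2 = 21 + 8 = 29
  Iter 4: R2 = 29 + 8 = 37
  Iter 5: R2 = 37 + 8 = 45
  Iter 6: R2 = 45 + 8 = 53
  Iter 7: R2 = 53 + 8 = 61
  Iter 8: R2 = 61 + 8 = 69
Final: R2 = 69

69


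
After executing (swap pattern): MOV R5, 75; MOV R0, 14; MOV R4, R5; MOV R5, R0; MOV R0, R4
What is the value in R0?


Register state trace (swap pattern):
  MOV R5, 75  → R5 = 75
  MOV R0, 14  → R0 = 14
  MOV R4, R5  → R4 = 75  (save R5)
  MOV R5, R0  → R5 = 14  (R5 gets R0's value)
  MOV R0, R4  → R0 = 75  (R0 gets saved value)
Final: R0 = 75

75


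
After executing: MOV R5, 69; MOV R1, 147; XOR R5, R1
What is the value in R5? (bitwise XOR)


Register state trace:
  MOV R5, 69  → R5 = 69 (0b01000101)
  MOV R1, 147  → R1 = 147 (0b10010011)
  XOR R5, R1  → R5 = 69 XOR 147 = 214 (0b11010110)
Final: R5 = 214

214


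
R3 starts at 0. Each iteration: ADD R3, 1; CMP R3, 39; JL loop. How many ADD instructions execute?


Loop trace (R3 starts at 0, target 39, step 1):
  ADD #1: R3 = 0 + 1 = 1  → 1 < 39, loop
  ADD #2: R3 = 1 + 1 = 2  → 2 < 39, loop
  ADD #3: R3 = 2 + 1 = 3  → 3 < 39, loop
  ADD #4: R3 = 3 + 1 = 4  → 4 < 39, loop
  ADD #5: R3 = 4 + 1 = 5  → 5 < 39, loop
  ADD #6: R3 = 5 + 1 = 6  → 6 < 39, loop
  ADD #7: R3 = 6 + 1 = 7  → 7 < 39, loop
  ADD #8: R3 = 7 + 1 = 8  → 8 < 39, loop
  ADD #9: R3 = 8 + 1 = 9  → 9 < 39, loop
  ADD #10: R3 = 9 + 1 = 10  → 10 < 39, loop
  ADD #11: R3 = 10 + 1 = 11  → 11 < 39, loop
  ADD #12: R3 = 11 + 1 = 12  → 12 < 39, loop
  ADD #13: R3 = 12 + 1 = 13  → 13 < 39, loop
  ADD #14: R3 = 13 + 1 = 14  → 14 < 39, loop
  ADD #15: R3 = 14 + 1 = 15  → 15 < 39, loop
  ADD #16: R3 = 15 + 1 = 16  → 16 < 39, loop
  ADD #17: R3 = 16 + 1 = 17  → 17 < 39, loop
  ADD #18: R3 = 17 + 1 = 18  → 18 < 39, loop
  ADD #19: R3 = 18 + 1 = 19  → 19 < 39, loop
  ADD #20: R3 = 19 + 1 = 20  → 20 < 39, loop
  ADD #21: R3 = 20 + 1 = 21  → 21 < 39, loop
  ADD #22: R3 = 21 + 1 = 22  → 22 < 39, loop
  ADD #23: R3 = 22 + 1 = 23  → 23 < 39, loop
  ADD #24: R3 = 23 + 1 = 24  → 24 < 39, loop
  ADD #25: R3 = 24 + 1 = 25  → 25 < 39, loop
  ADD #26: R3 = 25 + 1 = 26  → 26 < 39, loop
  ADD #27: R3 = 26 + 1 = 27  → 27 < 39, loop
  ADD #28: R3 = 27 + 1 = 28  → 28 < 39, loop
  ADD #29: R3 = 28 + 1 = 29  → 29 < 39, loop
  ADD #30: R3 = 29 + 1 = 30  → 30 < 39, loop
  ADD #31: R3 = 30 + 1 = 31  → 31 < 39, loop
  ADD #32: R3 = 31 + 1 = 32  → 32 < 39, loop
  ADD #33: R3 = 32 + 1 = 33  → 33 < 39, loop
  ADD #34: R3 = 33 + 1 = 34  → 34 < 39, loop
  ADD #35: R3 = 34 + 1 = 35  → 35 < 39, loop
  ADD #36: R3 = 35 + 1 = 36  → 36 < 39, loop
  ADD #37: R3 = 36 + 1 = 37  → 37 < 39, loop
  ADD #38: R3 = 37 + 1 = 38  → 38 < 39, loop
  ADD #39: R3 = 38 + 1 = 39  → 39 >= 39, exit
Total ADD instructions: 39

39


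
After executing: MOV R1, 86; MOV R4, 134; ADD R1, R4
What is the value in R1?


Register state trace:
  MOV R1, 86  → R1 = 86
  MOV R4, 134  → R4 = 134
  ADD R1, R4  → R1 = 86 + 134 = 220
Final: R1 = 220

220


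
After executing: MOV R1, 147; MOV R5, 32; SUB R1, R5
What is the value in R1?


Register state trace:
  MOV R1, 147  → R1 = 147
  MOV R5, 32  → R5 = 32
  SUB R1, R5  → R1 = 147 - 32 = 115
Final: R1 = 115

115


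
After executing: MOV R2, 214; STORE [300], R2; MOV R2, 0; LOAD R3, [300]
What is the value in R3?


Register and memory trace:
  MOV R2, 214  → R2 = 214
  STORE [300], R2  → mem[300] = 214
  MOV R2, 0  → R2 = 0
  LOAD R3, [300]  → R3 = mem[300] = 214
Final: R3 = 214

214


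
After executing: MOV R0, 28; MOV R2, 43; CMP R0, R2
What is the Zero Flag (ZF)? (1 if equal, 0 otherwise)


Register state trace:
  MOV R0, 28  → R0 = 28
  MOV R2, 43  → R2 = 43
  CMP R0, R2  → computes 28 - 43 = -15
  Result is nonzero, so values are not equal
ZF = 0

0


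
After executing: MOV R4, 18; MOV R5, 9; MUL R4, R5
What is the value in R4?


Register state trace:
  MOV R4, 18  → R4 = 18
  MOV R5, 9  → R5 = 9
  MUL R4, R5  → R4 = 18 * 9 = 162
Final: R4 = 162

162


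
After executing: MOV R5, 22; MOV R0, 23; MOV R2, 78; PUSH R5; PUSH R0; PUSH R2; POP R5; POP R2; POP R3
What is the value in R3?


Stack trace (top is rightmost):
  MOV R5, 22  → R5 = 22
  MOV R0, 23  → R0 = 23
  MOV R2, 78  → R2 = 78
  PUSH R5  → stack: [22]
  PUSH R0  → stack: [22, 23]
  PUSH R2  → stack: [22, 23, 78]
  POP R5  → R5 = 78, stack: [22, 23]
  POP R2  → R2 = 23, stack: [22]
  POP R3  → R3 = 22, stack: []
Final: R3 = 22

22


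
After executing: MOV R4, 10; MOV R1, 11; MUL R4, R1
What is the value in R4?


Register state trace:
  MOV R4, 10  → R4 = 10
  MOV R1, 11  → R1 = 11
  MUL R4, R1  → R4 = 10 * 11 = 110
Final: R4 = 110

110


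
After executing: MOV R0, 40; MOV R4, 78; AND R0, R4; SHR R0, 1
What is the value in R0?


Register state trace:
  MOV R0, 40  → R0 = 40 (0b00101000)
  MOV R4, 78  → R4 = 78 (0b01001110)
  AND R0, R4  → R0 = 40 AND 78 = 8 (0b00001000)
  SHR R0, 1  → R0 = 8 >> 1 = 4
Final: R0 = 4

4


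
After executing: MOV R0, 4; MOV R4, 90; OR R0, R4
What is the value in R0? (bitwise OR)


Register state trace:
  MOV R0, 4  → R0 = 4 (0b00000100)
  MOV R4, 90  → R4 = 90 (0b01011010)
  OR R0, R4   → R0 = 4 OR 90 = 94 (0b01011110)
Final: R0 = 94

94


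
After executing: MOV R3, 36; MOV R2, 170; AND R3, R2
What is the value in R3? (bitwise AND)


Register state trace:
  MOV R3, 36  → R3 = 36 (0b00100100)
  MOV R2, 170  → R2 = 170 (0b10101010)
  AND R3, R2  → R3 = 36 AND 170 = 32 (0b00100000)
Final: R3 = 32

32


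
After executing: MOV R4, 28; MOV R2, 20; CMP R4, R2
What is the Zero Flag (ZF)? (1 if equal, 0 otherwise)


Register state trace:
  MOV R4, 28  → R4 = 28
  MOV R2, 20  → R2 = 20
  CMP R4, R2  → computes 28 - 20 = 8
  Result is nonzero, so values are not equal
ZF = 0

0


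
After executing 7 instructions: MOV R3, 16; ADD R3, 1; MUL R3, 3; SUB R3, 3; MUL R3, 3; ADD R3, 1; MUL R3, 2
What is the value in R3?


Register state trace:
  MOV R3, 16  → R3 = 16
  ADD R3, 1  → R3 = 16 + 1 = 17
  MUL R3, 3  → R3 = 17 * 3 = 51
  SUB R3, 3  → R3 = 51 - 3 = 48
  MUL R3, 3  → R3 = 48 * 3 = 144
  ADD R3, 1  → R3 = 144 + 1 = 145
  MUL R3, 2  → R3 = 145 * 2 = 290
Final: R3 = 290

290


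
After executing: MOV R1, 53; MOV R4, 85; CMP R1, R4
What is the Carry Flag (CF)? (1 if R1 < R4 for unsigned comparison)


Register state trace:
  MOV R1, 53  → R1 = 53
  MOV R4, 85  → R4 = 85
  CMP R1, R4  → unsigned 53 - 85: borrow occurs
  53 < 85, so CF = 1
CF = 1

1


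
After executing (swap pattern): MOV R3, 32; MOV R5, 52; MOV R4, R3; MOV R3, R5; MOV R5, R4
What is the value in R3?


Register state trace (swap pattern):
  MOV R3, 32  → R3 = 32
  MOV R5, 52  → R5 = 52
  MOV R4, R3  → R4 = 32  (save R3)
  MOV R3, R5  → R3 = 52  (R3 gets R5's value)
  MOV R5, R4  → R5 = 32  (R5 gets saved value)
Final: R3 = 52

52


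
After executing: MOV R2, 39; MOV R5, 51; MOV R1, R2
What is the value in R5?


Register state trace:
  MOV R2, 39  → R2 = 39
  MOV R5, 51  → R5 = 51
  MOV R1, R2  → R1 = 39
Final: R5 = 51

51


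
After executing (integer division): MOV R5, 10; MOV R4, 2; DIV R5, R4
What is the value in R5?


Register state trace:
  MOV R5, 10  → R5 = 10
  MOV R4, 2  → R4 = 2
  DIV R5, R4  → R5 = 10 // 2 = 5
Final: R5 = 5

5


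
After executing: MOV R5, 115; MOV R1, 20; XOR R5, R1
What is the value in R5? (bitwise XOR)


Register state trace:
  MOV R5, 115  → R5 = 115 (0b01110011)
  MOV R1, 20  → R1 = 20 (0b00010100)
  XOR R5, R1  → R5 = 115 XOR 20 = 103 (0b01100111)
Final: R5 = 103

103


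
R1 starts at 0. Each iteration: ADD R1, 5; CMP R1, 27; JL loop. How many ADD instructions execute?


Loop trace (R1 starts at 0, target 27, step 5):
  ADD #1: R1 = 0 + 5 = 5  → 5 < 27, loop
  ADD #2: R1 = 5 + 5 = 10  → 10 < 27, loop
  ADD #3: R1 = 10 + 5 = 15  → 15 < 27, loop
  ADD #4: R1 = 15 + 5 = 20  → 20 < 27, loop
  ADD #5: R1 = 20 + 5 = 25  → 25 < 27, loop
  ADD #6: R1 = 25 + 5 = 30  → 30 >= 27, exit
Total ADD instructions: 6

6


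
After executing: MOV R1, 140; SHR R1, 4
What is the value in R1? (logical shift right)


Register state trace:
  MOV R1, 140  → R1 = 140
  SHR R1, 4  → R1 = 140 >> 4 = 140 // 2^4 = 8
Final: R1 = 8

8


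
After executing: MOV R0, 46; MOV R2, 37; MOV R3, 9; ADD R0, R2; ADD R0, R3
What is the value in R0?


Register state trace:
  MOV R0, 46  → R0 = 46
  MOV R2, 37  → R2 = 37
  MOV R3, 9  → R3 = 9
  ADD R0, R2  → R0 = 46 + 37 = 83
  ADD R0, R3  → R0 = 83 + 9 = 92
Final: R0 = 92

92


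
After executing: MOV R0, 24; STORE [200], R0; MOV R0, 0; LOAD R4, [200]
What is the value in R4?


Register and memory trace:
  MOV R0, 24  → R0 = 24
  STORE [200], R0  → mem[200] = 24
  MOV R0, 0  → R0 = 0
  LOAD R4, [200]  → R4 = mem[200] = 24
Final: R4 = 24

24


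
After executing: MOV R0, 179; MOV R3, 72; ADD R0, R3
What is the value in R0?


Register state trace:
  MOV R0, 179  → R0 = 179
  MOV R3, 72  → R3 = 72
  ADD R0, R3  → R0 = 179 + 72 = 251
Final: R0 = 251

251


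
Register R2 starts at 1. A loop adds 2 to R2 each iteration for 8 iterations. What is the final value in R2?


Starting value: R2 = 1
  Iter 1: R2 = 1 + 2 = 3
  Iter 2: R2 = 3 + 2 = 5
  Iter 3: R2 = 5 + 2 = 7
  Iter 4: R2 = 7 + 2 = 9
  Iter 5: R2 = 9 + 2 = 11
  Iter 6: R2 = 11 + 2 = 13
  Iter 7: R2 = 13 + 2 = 15
  Iter 8: R2 = 15 + 2 = 17
Final: R2 = 17

17


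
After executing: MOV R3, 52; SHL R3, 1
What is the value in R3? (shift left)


Register state trace:
  MOV R3, 52  → R3 = 52
  SHL R3, 1  → R3 = 52 << 1 = 52 * 2^1 = 104
Final: R3 = 104

104


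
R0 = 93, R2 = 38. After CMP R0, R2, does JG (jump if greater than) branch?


Trace:
  R0 = 93, R2 = 38
  CMP R0, R2  → compares 93 vs 38
  JG checks: is 93 greater than 38?
  93 > 38, so condition is true
Branch taken: Yes

Yes


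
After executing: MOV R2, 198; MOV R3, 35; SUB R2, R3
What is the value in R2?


Register state trace:
  MOV R2, 198  → R2 = 198
  MOV R3, 35  → R3 = 35
  SUB R2, R3  → R2 = 198 - 35 = 163
Final: R2 = 163

163


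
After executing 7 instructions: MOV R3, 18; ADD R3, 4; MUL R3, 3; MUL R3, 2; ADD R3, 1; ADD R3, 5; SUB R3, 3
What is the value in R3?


Register state trace:
  MOV R3, 18  → R3 = 18
  ADD R3, 4  → R3 = 18 + 4 = 22
  MUL R3, 3  → R3 = 22 * 3 = 66
  MUL R3, 2  → R3 = 66 * 2 = 132
  ADD R3, 1  → R3 = 132 + 1 = 133
  ADD R3, 5  → R3 = 133 + 5 = 138
  SUB R3, 3  → R3 = 138 - 3 = 135
Final: R3 = 135

135


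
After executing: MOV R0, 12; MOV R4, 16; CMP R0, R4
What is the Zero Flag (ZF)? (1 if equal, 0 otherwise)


Register state trace:
  MOV R0, 12  → R0 = 12
  MOV R4, 16  → R4 = 16
  CMP R0, R4  → computes 12 - 16 = -4
  Result is nonzero, so values are not equal
ZF = 0

0


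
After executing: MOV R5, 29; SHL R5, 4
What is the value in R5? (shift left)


Register state trace:
  MOV R5, 29  → R5 = 29
  SHL R5, 4  → R5 = 29 << 4 = 29 * 2^4 = 464
Final: R5 = 464

464


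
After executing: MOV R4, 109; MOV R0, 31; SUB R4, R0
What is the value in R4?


Register state trace:
  MOV R4, 109  → R4 = 109
  MOV R0, 31  → R0 = 31
  SUB R4, R0  → R4 = 109 - 31 = 78
Final: R4 = 78

78


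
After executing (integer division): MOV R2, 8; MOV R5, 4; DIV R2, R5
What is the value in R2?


Register state trace:
  MOV R2, 8  → R2 = 8
  MOV R5, 4  → R5 = 4
  DIV R2, R5  → R2 = 8 // 4 = 2
Final: R2 = 2

2


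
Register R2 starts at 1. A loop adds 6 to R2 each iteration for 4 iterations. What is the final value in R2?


Starting value: R2 = 1
  Iter 1: R2 = 1 + 6 = 7
  Iter 2: R2 = 7 + 6 = 13
  Iter 3: R2 = 13 + 6 = 19
  Iter 4: R2 = 19 + 6 = 25
Final: R2 = 25

25


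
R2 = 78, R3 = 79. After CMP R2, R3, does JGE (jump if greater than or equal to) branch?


Trace:
  R2 = 78, R3 = 79
  CMP R2, R3  → compares 78 vs 79
  JGE checks: is 78 greater than or equal to 79?
  78 < 79, so condition is false
Branch taken: No

No


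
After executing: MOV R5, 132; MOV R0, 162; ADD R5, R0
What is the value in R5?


Register state trace:
  MOV R5, 132  → R5 = 132
  MOV R0, 162  → R0 = 162
  ADD R5, R0  → R5 = 132 + 162 = 294
Final: R5 = 294

294


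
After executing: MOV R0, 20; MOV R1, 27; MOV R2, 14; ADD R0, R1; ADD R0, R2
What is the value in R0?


Register state trace:
  MOV R0, 20  → R0 = 20
  MOV R1, 27  → R1 = 27
  MOV R2, 14  → R2 = 14
  ADD R0, R1  → R0 = 20 + 27 = 47
  ADD R0, R2  → R0 = 47 + 14 = 61
Final: R0 = 61

61


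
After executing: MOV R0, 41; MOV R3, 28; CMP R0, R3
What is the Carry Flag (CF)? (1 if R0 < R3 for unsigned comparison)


Register state trace:
  MOV R0, 41  → R0 = 41
  MOV R3, 28  → R3 = 28
  CMP R0, R3  → unsigned 41 - 28: no borrow
  41 >= 28, so CF = 0
CF = 0

0


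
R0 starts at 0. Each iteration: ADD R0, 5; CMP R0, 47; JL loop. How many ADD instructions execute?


Loop trace (R0 starts at 0, target 47, step 5):
  ADD #1: R0 = 0 + 5 = 5  → 5 < 47, loop
  ADD #2: R0 = 5 + 5 = 10  → 10 < 47, loop
  ADD #3: R0 = 10 + 5 = 15  → 15 < 47, loop
  ADD #4: R0 = 15 + 5 = 20  → 20 < 47, loop
  ADD #5: R0 = 20 + 5 = 25  → 25 < 47, loop
  ADD #6: R0 = 25 + 5 = 30  → 30 < 47, loop
  ADD #7: R0 = 30 + 5 = 35  → 35 < 47, loop
  ADD #8: R0 = 35 + 5 = 40  → 40 < 47, loop
  ADD #9: R0 = 40 + 5 = 45  → 45 < 47, loop
  ADD #10: R0 = 45 + 5 = 50  → 50 >= 47, exit
Total ADD instructions: 10

10


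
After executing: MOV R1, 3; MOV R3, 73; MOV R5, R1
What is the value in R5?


Register state trace:
  MOV R1, 3  → R1 = 3
  MOV R3, 73  → R3 = 73
  MOV R5, R1  → R5 = 3
Final: R5 = 3

3


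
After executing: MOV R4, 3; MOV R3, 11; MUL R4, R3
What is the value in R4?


Register state trace:
  MOV R4, 3  → R4 = 3
  MOV R3, 11  → R3 = 11
  MUL R4, R3  → R4 = 3 * 11 = 33
Final: R4 = 33

33


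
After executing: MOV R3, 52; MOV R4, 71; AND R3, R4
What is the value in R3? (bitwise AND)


Register state trace:
  MOV R3, 52  → R3 = 52 (0b00110100)
  MOV R4, 71  → R4 = 71 (0b01000111)
  AND R3, R4  → R3 = 52 AND 71 = 4 (0b00000100)
Final: R3 = 4

4


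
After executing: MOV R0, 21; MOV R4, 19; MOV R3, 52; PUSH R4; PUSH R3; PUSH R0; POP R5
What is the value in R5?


Stack trace (top is rightmost):
  MOV R0, 21  → R0 = 21
  MOV R4, 19  → R4 = 19
  MOV R3, 52  → R3 = 52
  PUSH R4  → stack: [19]
  PUSH R3  → stack: [19, 52]
  PUSH R0  → stack: [19, 52, 21]
  POP R5  → R5 = 21, stack: [19, 52]
Final: R5 = 21

21


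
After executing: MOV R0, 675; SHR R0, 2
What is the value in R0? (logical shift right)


Register state trace:
  MOV R0, 675  → R0 = 675
  SHR R0, 2  → R0 = 675 >> 2 = 675 // 2^2 = 168
Final: R0 = 168

168


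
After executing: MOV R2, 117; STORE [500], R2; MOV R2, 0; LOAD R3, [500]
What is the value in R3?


Register and memory trace:
  MOV R2, 117  → R2 = 117
  STORE [500], R2  → mem[500] = 117
  MOV R2, 0  → R2 = 0
  LOAD R3, [500]  → R3 = mem[500] = 117
Final: R3 = 117

117


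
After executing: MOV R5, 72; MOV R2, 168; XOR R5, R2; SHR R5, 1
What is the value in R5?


Register state trace:
  MOV R5, 72  → R5 = 72 (0b01001000)
  MOV R2, 168  → R2 = 168 (0b10101000)
  XOR R5, R2  → R5 = 72 XOR 168 = 224 (0b11100000)
  SHR R5, 1  → R5 = 224 >> 1 = 112
Final: R5 = 112

112


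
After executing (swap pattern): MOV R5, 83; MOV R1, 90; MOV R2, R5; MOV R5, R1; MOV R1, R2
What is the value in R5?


Register state trace (swap pattern):
  MOV R5, 83  → R5 = 83
  MOV R1, 90  → R1 = 90
  MOV R2, R5  → R2 = 83  (save R5)
  MOV R5, R1  → R5 = 90  (R5 gets R1's value)
  MOV R1, R2  → R1 = 83  (R1 gets saved value)
Final: R5 = 90

90


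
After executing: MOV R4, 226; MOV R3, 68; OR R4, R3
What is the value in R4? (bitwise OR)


Register state trace:
  MOV R4, 226  → R4 = 226 (0b11100010)
  MOV R3, 68  → R3 = 68 (0b01000100)
  OR R4, R3   → R4 = 226 OR 68 = 230 (0b11100110)
Final: R4 = 230

230


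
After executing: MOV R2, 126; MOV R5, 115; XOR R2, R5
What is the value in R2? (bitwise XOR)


Register state trace:
  MOV R2, 126  → R2 = 126 (0b01111110)
  MOV R5, 115  → R5 = 115 (0b01110011)
  XOR R2, R5  → R2 = 126 XOR 115 = 13 (0b00001101)
Final: R2 = 13

13


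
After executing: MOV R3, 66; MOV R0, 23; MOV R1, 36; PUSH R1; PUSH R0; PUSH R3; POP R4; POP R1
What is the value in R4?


Stack trace (top is rightmost):
  MOV R3, 66  → R3 = 66
  MOV R0, 23  → R0 = 23
  MOV R1, 36  → R1 = 36
  PUSH R1  → stack: [36]
  PUSH R0  → stack: [36, 23]
  PUSH R3  → stack: [36, 23, 66]
  POP R4  → R4 = 66, stack: [36, 23]
  POP R1  → R1 = 23, stack: [36]
Final: R4 = 66

66


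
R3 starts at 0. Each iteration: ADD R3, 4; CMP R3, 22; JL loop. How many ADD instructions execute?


Loop trace (R3 starts at 0, target 22, step 4):
  ADD #1: R3 = 0 + 4 = 4  → 4 < 22, loop
  ADD #2: R3 = 4 + 4 = 8  → 8 < 22, loop
  ADD #3: R3 = 8 + 4 = 12  → 12 < 22, loop
  ADD #4: R3 = 12 + 4 = 16  → 16 < 22, loop
  ADD #5: R3 = 16 + 4 = 20  → 20 < 22, loop
  ADD #6: R3 = 20 + 4 = 24  → 24 >= 22, exit
Total ADD instructions: 6

6


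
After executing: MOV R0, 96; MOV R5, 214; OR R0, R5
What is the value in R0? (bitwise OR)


Register state trace:
  MOV R0, 96  → R0 = 96 (0b01100000)
  MOV R5, 214  → R5 = 214 (0b11010110)
  OR R0, R5   → R0 = 96 OR 214 = 246 (0b11110110)
Final: R0 = 246

246


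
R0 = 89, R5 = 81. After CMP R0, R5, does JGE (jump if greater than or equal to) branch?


Trace:
  R0 = 89, R5 = 81
  CMP R0, R5  → compares 89 vs 81
  JGE checks: is 89 greater than or equal to 81?
  89 > 81, so condition is true
Branch taken: Yes

Yes


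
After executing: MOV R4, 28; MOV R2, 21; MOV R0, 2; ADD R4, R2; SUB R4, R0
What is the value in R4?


Register state trace:
  MOV R4, 28  → R4 = 28
  MOV R2, 21  → R2 = 21
  MOV R0, 2  → R0 = 2
  ADD R4, R2  → R4 = 28 + 21 = 49
  SUB R4, R0  → R4 = 49 - 2 = 47
Final: R4 = 47

47


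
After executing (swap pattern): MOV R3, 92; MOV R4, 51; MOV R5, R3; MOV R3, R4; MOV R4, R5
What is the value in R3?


Register state trace (swap pattern):
  MOV R3, 92  → R3 = 92
  MOV R4, 51  → R4 = 51
  MOV R5, R3  → R5 = 92  (save R3)
  MOV R3, R4  → R3 = 51  (R3 gets R4's value)
  MOV R4, R5  → R4 = 92  (R4 gets saved value)
Final: R3 = 51

51


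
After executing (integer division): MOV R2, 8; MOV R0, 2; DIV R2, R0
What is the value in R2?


Register state trace:
  MOV R2, 8  → R2 = 8
  MOV R0, 2  → R0 = 2
  DIV R2, R0  → R2 = 8 // 2 = 4
Final: R2 = 4

4


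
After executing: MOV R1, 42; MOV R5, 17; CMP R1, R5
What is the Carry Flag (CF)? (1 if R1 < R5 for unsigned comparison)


Register state trace:
  MOV R1, 42  → R1 = 42
  MOV R5, 17  → R5 = 17
  CMP R1, R5  → unsigned 42 - 17: no borrow
  42 >= 17, so CF = 0
CF = 0

0


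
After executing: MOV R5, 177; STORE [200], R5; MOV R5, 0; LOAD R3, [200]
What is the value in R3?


Register and memory trace:
  MOV R5, 177  → R5 = 177
  STORE [200], R5  → mem[200] = 177
  MOV R5, 0  → R5 = 0
  LOAD R3, [200]  → R3 = mem[200] = 177
Final: R3 = 177

177


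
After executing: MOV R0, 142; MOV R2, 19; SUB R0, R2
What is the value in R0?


Register state trace:
  MOV R0, 142  → R0 = 142
  MOV R2, 19  → R2 = 19
  SUB R0, R2  → R0 = 142 - 19 = 123
Final: R0 = 123

123
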